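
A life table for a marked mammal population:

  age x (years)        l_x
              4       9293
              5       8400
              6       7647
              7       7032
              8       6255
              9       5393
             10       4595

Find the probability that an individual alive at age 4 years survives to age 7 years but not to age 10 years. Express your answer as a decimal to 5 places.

0.26224

This is the probability of reaching 7 but not 10, conditional on being alive at 4: (l_7 − l_10) / l_4.
= (7032 − 4595) / 9293 = 2437 / 9293 = 0.262240.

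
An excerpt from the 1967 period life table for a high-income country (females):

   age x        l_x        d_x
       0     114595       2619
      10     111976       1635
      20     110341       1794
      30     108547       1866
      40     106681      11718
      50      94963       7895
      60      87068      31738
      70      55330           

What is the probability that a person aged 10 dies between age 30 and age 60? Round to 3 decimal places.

We want 20|30q10 = (l_30 − l_60)/l_10.
This is the probability of reaching 30 but not 60, conditional on being alive at 10: (l_30 − l_60) / l_10.
= (108547 − 87068) / 111976 = 21479 / 111976 = 0.191818.

0.192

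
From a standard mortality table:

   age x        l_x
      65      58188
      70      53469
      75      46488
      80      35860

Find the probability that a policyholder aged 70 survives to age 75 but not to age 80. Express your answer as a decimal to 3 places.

0.199

We want 5|5q70 = (l_75 − l_80)/l_70.
This is the probability of reaching 75 but not 80, conditional on being alive at 70: (l_75 − l_80) / l_70.
= (46488 − 35860) / 53469 = 10628 / 53469 = 0.198769.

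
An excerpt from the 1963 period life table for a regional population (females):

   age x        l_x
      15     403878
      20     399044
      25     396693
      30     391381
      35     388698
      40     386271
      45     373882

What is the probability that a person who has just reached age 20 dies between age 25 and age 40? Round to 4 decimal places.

This is the probability of reaching 25 but not 40, conditional on being alive at 20: (l_25 − l_40) / l_20.
= (396693 − 386271) / 399044 = 10422 / 399044 = 0.026117.

0.0261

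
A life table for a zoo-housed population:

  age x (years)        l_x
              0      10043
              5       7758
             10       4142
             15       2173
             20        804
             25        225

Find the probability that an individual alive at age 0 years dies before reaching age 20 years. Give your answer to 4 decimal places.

0.9199

P(die before 20 | alive at 0) = 1 − l_20/l_0 = 1 − 804/10043 = (9239)/10043 = 0.919944.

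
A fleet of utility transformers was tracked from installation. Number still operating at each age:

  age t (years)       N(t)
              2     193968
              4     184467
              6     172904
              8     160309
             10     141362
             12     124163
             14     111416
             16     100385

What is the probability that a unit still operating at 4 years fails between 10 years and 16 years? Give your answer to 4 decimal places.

0.2221

This is the probability of reaching 10 but not 16, conditional on being operational at 4: (N(10) − N(16)) / N(4).
= (141362 − 100385) / 184467 = 40977 / 184467 = 0.222137.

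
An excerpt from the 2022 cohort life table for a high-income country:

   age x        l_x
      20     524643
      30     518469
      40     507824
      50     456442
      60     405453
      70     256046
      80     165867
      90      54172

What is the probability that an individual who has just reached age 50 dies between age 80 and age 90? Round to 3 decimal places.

0.245

We want 30|10q50 = (l_80 − l_90)/l_50.
This is the probability of reaching 80 but not 90, conditional on being alive at 50: (l_80 − l_90) / l_50.
= (165867 − 54172) / 456442 = 111695 / 456442 = 0.244708.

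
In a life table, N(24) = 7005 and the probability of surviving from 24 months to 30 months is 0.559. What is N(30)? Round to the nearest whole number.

N(30) = N(24) × p = 7005 × 0.559 = 3916.

3916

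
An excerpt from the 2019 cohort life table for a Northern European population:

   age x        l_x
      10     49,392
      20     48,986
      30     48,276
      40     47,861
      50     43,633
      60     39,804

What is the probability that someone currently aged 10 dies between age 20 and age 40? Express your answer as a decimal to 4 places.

0.0228

We want 10|20q10 = (l_20 − l_40)/l_10.
This is the probability of reaching 20 but not 40, conditional on being alive at 10: (l_20 − l_40) / l_10.
= (48,986 − 47,861) / 49,392 = 1,125 / 49,392 = 0.022777.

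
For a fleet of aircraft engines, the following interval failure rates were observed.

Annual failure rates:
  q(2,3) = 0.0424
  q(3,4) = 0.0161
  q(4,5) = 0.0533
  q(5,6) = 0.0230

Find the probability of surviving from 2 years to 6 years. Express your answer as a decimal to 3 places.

The overall survival probability is (1 − 0.0424) × (1 − 0.0161) × (1 − 0.0533) × (1 − 0.0230).
= 0.9576 × 0.9839 × 0.9467 × 0.9770 = 0.871449.

0.871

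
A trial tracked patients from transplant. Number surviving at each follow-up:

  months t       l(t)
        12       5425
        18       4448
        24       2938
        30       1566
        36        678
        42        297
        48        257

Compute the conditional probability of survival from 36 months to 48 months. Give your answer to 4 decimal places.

0.3791

The conditional survival probability is l(48)/l(36) = 257/678 = 0.379056.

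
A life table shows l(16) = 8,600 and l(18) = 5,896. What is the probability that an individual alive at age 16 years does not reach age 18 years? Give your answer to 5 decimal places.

P(die before 18 | alive at 16) = 1 − l(18)/l(16) = 1 − 5,896/8,600 = (2,704)/8,600 = 0.314419.

0.31442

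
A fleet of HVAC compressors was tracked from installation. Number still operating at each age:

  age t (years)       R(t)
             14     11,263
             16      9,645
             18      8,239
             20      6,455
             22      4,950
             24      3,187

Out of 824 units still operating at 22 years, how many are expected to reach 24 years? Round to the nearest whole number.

The relevant probability is 3,187/4,950 = 0.643838.
Expected number = 824 × 0.643838 = 531.

531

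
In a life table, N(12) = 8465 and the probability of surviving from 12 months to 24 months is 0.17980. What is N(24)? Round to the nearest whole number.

1522

N(24) = N(12) × p = 8465 × 0.17980 = 1522.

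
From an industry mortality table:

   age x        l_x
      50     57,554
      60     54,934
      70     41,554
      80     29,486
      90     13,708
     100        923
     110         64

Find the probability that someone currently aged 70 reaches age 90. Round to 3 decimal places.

We want 20p70 = l_90/l_70.
The conditional survival probability is l_90/l_70 = 13,708/41,554 = 0.329884.

0.330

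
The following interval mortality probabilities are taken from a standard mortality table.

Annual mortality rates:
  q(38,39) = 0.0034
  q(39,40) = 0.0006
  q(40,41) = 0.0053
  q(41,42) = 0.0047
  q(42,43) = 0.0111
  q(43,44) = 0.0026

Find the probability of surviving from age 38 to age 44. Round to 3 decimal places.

The overall survival probability is (1 − 0.0034) × (1 − 0.0006) × (1 − 0.0053) × (1 − 0.0047) × (1 − 0.0111) × (1 − 0.0026).
= 0.9966 × 0.9994 × 0.9947 × 0.9953 × 0.9889 × 0.9974 = 0.972586.

0.973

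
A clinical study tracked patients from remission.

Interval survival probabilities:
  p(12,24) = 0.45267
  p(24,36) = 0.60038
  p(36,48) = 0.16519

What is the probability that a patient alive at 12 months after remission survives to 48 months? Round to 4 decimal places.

0.0449

P(survive 12→48) = 0.45267 × 0.60038 × 0.16519.
= 0.044894.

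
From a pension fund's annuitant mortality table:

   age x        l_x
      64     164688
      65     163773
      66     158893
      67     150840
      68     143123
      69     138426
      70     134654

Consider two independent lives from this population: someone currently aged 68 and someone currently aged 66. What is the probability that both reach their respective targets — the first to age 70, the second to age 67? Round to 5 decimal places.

p₁ = l_70/l_68 = 134654/143123 = 0.940827; p₂ = l_67/l_66 = 150840/158893 = 0.949318.
P(both) = p₁ × p₂ = 0.940827 × 0.949318 = 0.893144.

0.89314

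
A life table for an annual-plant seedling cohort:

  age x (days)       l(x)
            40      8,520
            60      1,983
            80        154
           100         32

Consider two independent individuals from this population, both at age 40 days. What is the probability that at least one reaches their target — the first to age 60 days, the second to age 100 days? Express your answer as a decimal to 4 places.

p₁ = l(60)/l(40) = 1,983/8,520 = 0.232746; p₂ = l(100)/l(40) = 32/8,520 = 0.003756.
P(at least one) = 1 − (1−p₁)(1−p₂) = 1 − 0.767254 × 0.996244 = 0.235628.

0.2356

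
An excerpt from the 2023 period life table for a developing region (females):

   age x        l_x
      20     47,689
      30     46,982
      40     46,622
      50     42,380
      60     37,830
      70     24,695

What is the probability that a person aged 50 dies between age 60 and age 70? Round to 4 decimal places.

0.3099

We want 10|10q50 = (l_60 − l_70)/l_50.
This is the probability of reaching 60 but not 70, conditional on being alive at 50: (l_60 − l_70) / l_50.
= (37,830 − 24,695) / 42,380 = 13,135 / 42,380 = 0.309934.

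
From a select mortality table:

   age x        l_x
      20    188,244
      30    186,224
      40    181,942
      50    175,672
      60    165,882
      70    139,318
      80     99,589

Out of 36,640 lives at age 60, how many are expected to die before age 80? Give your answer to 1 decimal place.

14642.8

The relevant probability is 1 − 99,589/165,882 = 0.399640.
Expected number = 36,640 × 0.399640 = 14642.8.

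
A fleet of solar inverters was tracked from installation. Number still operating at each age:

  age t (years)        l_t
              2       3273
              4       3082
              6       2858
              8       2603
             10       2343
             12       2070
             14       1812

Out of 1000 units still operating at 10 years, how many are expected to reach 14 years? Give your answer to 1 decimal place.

773.4

The relevant probability is 1812/2343 = 0.773367.
Expected number = 1000 × 0.773367 = 773.4.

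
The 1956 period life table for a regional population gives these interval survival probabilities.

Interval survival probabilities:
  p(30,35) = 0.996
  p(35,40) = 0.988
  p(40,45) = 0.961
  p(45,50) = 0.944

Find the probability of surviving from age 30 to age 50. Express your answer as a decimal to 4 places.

0.8927

P(survive 30→50) = 0.996 × 0.988 × 0.961 × 0.944.
= 0.892713.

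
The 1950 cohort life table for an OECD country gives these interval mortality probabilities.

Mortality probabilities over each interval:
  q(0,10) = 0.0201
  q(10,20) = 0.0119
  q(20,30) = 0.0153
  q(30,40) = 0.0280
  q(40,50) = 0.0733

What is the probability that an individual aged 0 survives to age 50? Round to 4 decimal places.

0.8588

The overall survival probability is (1 − 0.0201) × (1 − 0.0119) × (1 − 0.0153) × (1 − 0.0280) × (1 − 0.0733).
= 0.9799 × 0.9881 × 0.9847 × 0.9720 × 0.9267 = 0.858800.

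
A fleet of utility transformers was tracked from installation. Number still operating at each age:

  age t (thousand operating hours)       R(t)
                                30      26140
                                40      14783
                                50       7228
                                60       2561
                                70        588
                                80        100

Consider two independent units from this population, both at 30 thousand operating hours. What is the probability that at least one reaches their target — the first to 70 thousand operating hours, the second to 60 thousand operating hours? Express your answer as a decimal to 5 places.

p₁ = R(70)/R(30) = 588/26140 = 0.022494; p₂ = R(60)/R(30) = 2561/26140 = 0.097972.
P(at least one) = 1 − (1−p₁)(1−p₂) = 1 − 0.977506 × 0.902028 = 0.118262.

0.11826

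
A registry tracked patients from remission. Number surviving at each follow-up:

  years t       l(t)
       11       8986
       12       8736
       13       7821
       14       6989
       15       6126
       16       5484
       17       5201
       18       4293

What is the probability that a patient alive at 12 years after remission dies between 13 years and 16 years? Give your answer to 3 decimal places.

This is the probability of reaching 13 but not 16, conditional on being alive at 12: (l(13) − l(16)) / l(12).
= (7821 − 5484) / 8736 = 2337 / 8736 = 0.267514.

0.268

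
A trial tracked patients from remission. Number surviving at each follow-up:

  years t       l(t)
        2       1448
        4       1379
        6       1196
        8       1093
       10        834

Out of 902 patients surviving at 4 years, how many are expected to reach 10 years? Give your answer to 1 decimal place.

545.5

The relevant probability is 834/1379 = 0.604786.
Expected number = 902 × 0.604786 = 545.5.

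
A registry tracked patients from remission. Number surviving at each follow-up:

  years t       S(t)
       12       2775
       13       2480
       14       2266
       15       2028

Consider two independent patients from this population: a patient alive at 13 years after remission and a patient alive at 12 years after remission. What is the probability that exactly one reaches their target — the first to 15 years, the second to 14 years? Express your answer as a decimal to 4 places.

0.2988

p₁ = S(15)/S(13) = 2028/2480 = 0.817742; p₂ = S(14)/S(12) = 2266/2775 = 0.816577.
P(exactly one) = p₁(1−p₂) + (1−p₁)p₂ = 0.149993 + 0.148828 = 0.298820.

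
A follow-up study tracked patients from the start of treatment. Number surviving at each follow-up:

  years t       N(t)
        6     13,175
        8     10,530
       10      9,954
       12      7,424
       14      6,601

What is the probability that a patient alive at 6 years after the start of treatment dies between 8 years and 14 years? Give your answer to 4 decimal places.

0.2982

This is the probability of reaching 8 but not 14, conditional on being alive at 6: (N(8) − N(14)) / N(6).
= (10,530 − 6,601) / 13,175 = 3,929 / 13,175 = 0.298216.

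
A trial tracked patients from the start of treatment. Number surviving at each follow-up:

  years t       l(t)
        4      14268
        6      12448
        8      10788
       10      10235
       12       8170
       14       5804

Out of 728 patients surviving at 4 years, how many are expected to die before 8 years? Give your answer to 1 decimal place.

177.6

The relevant probability is 1 − 10788/14268 = 0.243902.
Expected number = 728 × 0.243902 = 177.6.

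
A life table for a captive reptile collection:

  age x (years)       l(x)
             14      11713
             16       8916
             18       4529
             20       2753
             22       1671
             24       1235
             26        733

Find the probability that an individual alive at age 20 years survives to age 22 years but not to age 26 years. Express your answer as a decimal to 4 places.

0.3407

This is the probability of reaching 22 but not 26, conditional on being alive at 20: (l(22) − l(26)) / l(20).
= (1671 − 733) / 2753 = 938 / 2753 = 0.340719.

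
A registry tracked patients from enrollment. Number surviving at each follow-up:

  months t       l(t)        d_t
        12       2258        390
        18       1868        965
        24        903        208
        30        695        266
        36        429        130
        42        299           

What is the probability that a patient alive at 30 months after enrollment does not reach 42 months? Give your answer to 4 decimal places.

P(die before 42 | alive at 30) = 1 − l(42)/l(30) = 1 − 299/695 = (396)/695 = 0.569784.

0.5698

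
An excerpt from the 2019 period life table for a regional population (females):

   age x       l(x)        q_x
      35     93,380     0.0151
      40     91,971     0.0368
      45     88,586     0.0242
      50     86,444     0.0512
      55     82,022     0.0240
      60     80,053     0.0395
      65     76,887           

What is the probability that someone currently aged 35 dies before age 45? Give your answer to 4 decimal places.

P(die before 45 | alive at 35) = 1 − l(45)/l(35) = 1 − 88,586/93,380 = (4,794)/93,380 = 0.051339.

0.0513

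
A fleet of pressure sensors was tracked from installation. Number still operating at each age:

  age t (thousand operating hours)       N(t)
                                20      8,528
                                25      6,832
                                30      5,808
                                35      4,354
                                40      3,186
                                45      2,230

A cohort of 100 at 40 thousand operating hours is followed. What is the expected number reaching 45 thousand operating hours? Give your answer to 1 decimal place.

70.0

The relevant probability is 2,230/3,186 = 0.699937.
Expected number = 100 × 0.699937 = 70.0.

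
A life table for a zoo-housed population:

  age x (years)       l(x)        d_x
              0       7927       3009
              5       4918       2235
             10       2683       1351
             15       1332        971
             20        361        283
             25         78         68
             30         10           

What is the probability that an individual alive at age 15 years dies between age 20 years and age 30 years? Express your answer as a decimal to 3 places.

0.264

This is the probability of reaching 20 but not 30, conditional on being alive at 15: (l(20) − l(30)) / l(15).
= (361 − 10) / 1332 = 351 / 1332 = 0.263514.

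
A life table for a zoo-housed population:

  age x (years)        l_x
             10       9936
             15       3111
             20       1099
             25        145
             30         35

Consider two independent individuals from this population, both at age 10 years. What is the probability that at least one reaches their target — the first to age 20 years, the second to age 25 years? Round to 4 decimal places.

0.1236

p₁ = l_20/l_10 = 1099/9936 = 0.110608; p₂ = l_25/l_10 = 145/9936 = 0.014593.
P(at least one) = 1 − (1−p₁)(1−p₂) = 1 − 0.889392 × 0.985407 = 0.123587.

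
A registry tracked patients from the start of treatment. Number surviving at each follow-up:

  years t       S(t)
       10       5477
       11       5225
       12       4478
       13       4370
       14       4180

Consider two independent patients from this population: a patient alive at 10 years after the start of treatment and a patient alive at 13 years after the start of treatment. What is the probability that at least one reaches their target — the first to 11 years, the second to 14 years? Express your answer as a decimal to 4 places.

0.9980

p₁ = S(11)/S(10) = 5225/5477 = 0.953989; p₂ = S(14)/S(13) = 4180/4370 = 0.956522.
P(at least one) = 1 − (1−p₁)(1−p₂) = 1 − 0.046011 × 0.043478 = 0.998000.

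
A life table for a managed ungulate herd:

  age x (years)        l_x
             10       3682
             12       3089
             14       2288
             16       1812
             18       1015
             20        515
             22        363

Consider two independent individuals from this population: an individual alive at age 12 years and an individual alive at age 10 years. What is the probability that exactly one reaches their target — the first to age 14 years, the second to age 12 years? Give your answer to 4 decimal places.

0.3368

p₁ = l_14/l_12 = 2288/3089 = 0.740693; p₂ = l_12/l_10 = 3089/3682 = 0.838946.
P(exactly one) = p₁(1−p₂) + (1−p₁)p₂ = 0.119292 + 0.217545 = 0.336836.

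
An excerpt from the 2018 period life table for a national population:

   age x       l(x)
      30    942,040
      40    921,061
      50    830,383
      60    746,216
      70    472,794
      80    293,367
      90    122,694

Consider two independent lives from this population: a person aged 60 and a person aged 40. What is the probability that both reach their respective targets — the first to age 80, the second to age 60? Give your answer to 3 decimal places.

0.319

p₁ = l(80)/l(60) = 293,367/746,216 = 0.393140; p₂ = l(60)/l(40) = 746,216/921,061 = 0.810170.
P(both) = p₁ × p₂ = 0.393140 × 0.810170 = 0.318510.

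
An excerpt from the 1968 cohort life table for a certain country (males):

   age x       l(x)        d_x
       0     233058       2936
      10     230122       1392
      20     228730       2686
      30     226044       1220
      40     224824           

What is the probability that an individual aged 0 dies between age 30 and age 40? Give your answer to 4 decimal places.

This is the probability of reaching 30 but not 40, conditional on being alive at 0: (l(30) − l(40)) / l(0).
= (226044 − 224824) / 233058 = 1220 / 233058 = 0.005235.

0.0052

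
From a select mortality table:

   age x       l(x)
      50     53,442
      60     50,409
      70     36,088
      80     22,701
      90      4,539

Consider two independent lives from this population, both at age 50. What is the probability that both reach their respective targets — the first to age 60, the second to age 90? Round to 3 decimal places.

p₁ = l(60)/l(50) = 50,409/53,442 = 0.943247; p₂ = l(90)/l(50) = 4,539/53,442 = 0.084933.
P(both) = p₁ × p₂ = 0.943247 × 0.084933 = 0.080113.

0.080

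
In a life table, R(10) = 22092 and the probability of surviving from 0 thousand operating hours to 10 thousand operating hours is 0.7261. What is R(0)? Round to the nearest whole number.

30426

R(0) = R(10) / p = 22092 / 0.7261 = 30426.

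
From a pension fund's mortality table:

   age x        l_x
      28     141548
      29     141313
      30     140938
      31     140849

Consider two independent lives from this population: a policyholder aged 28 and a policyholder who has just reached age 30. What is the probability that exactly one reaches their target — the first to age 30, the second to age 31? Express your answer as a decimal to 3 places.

p₁ = l_30/l_28 = 140938/141548 = 0.995691; p₂ = l_31/l_30 = 140849/140938 = 0.999369.
P(exactly one) = p₁(1−p₂) + (1−p₁)p₂ = 0.000628 + 0.004306 = 0.004935.

0.005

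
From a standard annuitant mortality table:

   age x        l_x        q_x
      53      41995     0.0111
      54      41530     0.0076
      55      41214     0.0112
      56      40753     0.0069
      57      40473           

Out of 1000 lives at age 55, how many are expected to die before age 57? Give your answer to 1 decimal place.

The relevant probability is 1 − 40473/41214 = 0.017979.
Expected number = 1000 × 0.017979 = 18.0.

18.0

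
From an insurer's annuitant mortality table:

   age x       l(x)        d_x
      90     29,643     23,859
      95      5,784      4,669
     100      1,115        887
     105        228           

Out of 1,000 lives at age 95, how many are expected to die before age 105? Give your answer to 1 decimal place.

960.6

The relevant probability is 1 − 228/5,784 = 0.960581.
Expected number = 1,000 × 0.960581 = 960.6.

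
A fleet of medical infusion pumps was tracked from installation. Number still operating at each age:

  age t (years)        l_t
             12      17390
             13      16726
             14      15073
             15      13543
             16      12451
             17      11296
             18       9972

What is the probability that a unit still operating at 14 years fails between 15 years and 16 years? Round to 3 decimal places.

This is the probability of reaching 15 but not 16, conditional on being operational at 14: (l_15 − l_16) / l_14.
= (13543 − 12451) / 15073 = 1092 / 15073 = 0.072447.

0.072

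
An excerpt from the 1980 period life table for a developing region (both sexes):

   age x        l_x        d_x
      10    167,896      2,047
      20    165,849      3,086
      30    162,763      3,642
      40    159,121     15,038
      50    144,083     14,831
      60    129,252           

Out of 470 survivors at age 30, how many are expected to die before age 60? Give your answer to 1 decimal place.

96.8

The relevant probability is 1 − 129,252/162,763 = 0.205888.
Expected number = 470 × 0.205888 = 96.8.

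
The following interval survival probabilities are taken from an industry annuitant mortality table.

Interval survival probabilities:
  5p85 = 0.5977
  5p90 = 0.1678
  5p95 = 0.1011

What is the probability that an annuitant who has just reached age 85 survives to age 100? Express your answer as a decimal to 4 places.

0.0101

15p85 = 0.5977 × 0.1678 × 0.1011.
= 0.010140.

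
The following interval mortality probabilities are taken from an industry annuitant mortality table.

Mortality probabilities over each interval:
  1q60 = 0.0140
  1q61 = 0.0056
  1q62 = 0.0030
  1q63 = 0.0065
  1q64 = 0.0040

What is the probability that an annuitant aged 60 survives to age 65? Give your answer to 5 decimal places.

0.96730

Survival from 60 to 65 is the product of surviving each interval: (1 − 0.0140) × (1 − 0.0056) × (1 − 0.0030) × (1 − 0.0065) × (1 − 0.0040).
= 0.9860 × 0.9944 × 0.9970 × 0.9935 × 0.9960 = 0.967298.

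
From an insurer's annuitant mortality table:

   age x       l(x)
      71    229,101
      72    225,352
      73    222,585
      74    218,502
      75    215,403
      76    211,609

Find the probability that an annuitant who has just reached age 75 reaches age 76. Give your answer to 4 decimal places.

The conditional survival probability is l(76)/l(75) = 211,609/215,403 = 0.982387.

0.9824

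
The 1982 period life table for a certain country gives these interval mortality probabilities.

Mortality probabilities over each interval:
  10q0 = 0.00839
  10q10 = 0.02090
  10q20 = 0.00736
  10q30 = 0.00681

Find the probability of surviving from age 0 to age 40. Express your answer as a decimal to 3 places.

Chaining the interval survival probabilities: (1 − 0.00839) × (1 − 0.02090) × (1 − 0.00736) × (1 − 0.00681).
= 0.99161 × 0.97910 × 0.99264 × 0.99319 = 0.957177.

0.957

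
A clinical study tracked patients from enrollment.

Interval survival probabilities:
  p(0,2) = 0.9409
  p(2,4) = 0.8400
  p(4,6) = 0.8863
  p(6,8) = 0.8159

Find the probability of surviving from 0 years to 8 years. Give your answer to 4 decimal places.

0.5715

Survival from 0 to 8 is the product of surviving each interval: 0.9409 × 0.8400 × 0.8863 × 0.8159.
= 0.571532.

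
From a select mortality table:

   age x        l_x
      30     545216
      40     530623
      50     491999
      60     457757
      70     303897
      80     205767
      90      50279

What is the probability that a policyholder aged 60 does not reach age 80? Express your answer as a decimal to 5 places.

0.55049

P(die before 80 | alive at 60) = 1 − l_80/l_60 = 1 − 205767/457757 = (251990)/457757 = 0.550489.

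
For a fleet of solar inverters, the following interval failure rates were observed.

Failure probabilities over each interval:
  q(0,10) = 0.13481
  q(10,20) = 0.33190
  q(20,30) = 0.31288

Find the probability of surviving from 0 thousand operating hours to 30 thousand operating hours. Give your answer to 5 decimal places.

Chaining the interval survival probabilities: (1 − 0.13481) × (1 − 0.33190) × (1 − 0.31288).
= 0.86519 × 0.66810 × 0.68712 = 0.397178.

0.39718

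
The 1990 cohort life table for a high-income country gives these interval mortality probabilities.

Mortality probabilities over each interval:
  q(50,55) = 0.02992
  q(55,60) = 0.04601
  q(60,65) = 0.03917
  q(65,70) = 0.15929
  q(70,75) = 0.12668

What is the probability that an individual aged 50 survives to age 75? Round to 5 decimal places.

0.65286

Chaining the interval survival probabilities: (1 − 0.02992) × (1 − 0.04601) × (1 − 0.03917) × (1 − 0.15929) × (1 − 0.12668).
= 0.97008 × 0.95399 × 0.96083 × 0.84071 × 0.87332 = 0.652856.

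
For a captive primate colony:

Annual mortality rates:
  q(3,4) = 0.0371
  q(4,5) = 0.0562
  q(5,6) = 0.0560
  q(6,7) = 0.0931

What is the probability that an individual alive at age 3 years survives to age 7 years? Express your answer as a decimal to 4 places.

Chaining the interval survival probabilities: (1 − 0.0371) × (1 − 0.0562) × (1 − 0.0560) × (1 − 0.0931).
= 0.9629 × 0.9438 × 0.9440 × 0.9069 = 0.778023.

0.7780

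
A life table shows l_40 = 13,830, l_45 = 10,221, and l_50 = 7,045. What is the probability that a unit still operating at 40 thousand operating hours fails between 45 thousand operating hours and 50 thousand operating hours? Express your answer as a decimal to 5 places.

This is the probability of reaching 45 but not 50, conditional on being operational at 40: (l_45 − l_50) / l_40.
= (10,221 − 7,045) / 13,830 = 3,176 / 13,830 = 0.229646.

0.22965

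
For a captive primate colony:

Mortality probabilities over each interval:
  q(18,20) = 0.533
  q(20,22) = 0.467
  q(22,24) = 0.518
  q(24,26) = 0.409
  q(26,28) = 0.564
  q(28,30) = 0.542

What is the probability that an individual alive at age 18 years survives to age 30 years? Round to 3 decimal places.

Survival from 18 to 30 is the product of surviving each interval: (1 − 0.533) × (1 − 0.467) × (1 − 0.518) × (1 − 0.409) × (1 − 0.564) × (1 − 0.542).
= 0.467 × 0.533 × 0.482 × 0.591 × 0.436 × 0.458 = 0.014159.

0.014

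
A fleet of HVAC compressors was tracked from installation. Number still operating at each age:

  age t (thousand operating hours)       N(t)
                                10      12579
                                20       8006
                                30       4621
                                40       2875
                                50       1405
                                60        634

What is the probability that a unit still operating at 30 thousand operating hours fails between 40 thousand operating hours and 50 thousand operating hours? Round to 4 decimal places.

This is the probability of reaching 40 but not 50, conditional on being operational at 30: (N(40) − N(50)) / N(30).
= (2875 − 1405) / 4621 = 1470 / 4621 = 0.318113.

0.3181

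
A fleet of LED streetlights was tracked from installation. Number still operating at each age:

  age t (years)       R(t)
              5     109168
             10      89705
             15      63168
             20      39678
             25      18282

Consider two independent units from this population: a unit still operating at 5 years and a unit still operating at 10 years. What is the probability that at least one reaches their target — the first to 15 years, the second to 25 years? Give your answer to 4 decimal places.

0.6645

p₁ = R(15)/R(5) = 63168/109168 = 0.578631; p₂ = R(25)/R(10) = 18282/89705 = 0.203801.
P(at least one) = 1 − (1−p₁)(1−p₂) = 1 − 0.421369 × 0.796199 = 0.664506.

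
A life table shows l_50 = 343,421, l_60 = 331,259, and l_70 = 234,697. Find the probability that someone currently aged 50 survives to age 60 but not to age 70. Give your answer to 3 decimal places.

We want 10|10q50 = (l_60 − l_70)/l_50.
This is the probability of reaching 60 but not 70, conditional on being alive at 50: (l_60 − l_70) / l_50.
= (331,259 − 234,697) / 343,421 = 96,562 / 343,421 = 0.281177.

0.281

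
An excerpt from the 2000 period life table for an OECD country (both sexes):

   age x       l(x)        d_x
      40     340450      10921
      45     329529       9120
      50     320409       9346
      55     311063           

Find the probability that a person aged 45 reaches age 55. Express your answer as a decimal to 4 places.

0.9440

The conditional survival probability is l(55)/l(45) = 311063/329529 = 0.943962.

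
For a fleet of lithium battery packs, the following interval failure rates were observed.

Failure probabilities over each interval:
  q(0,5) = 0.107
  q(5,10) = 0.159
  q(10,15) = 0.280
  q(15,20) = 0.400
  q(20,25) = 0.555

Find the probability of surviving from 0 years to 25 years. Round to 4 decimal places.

Chaining the interval survival probabilities: (1 − 0.107) × (1 − 0.159) × (1 − 0.280) × (1 − 0.400) × (1 − 0.555).
= 0.893 × 0.841 × 0.720 × 0.600 × 0.445 = 0.144375.

0.1444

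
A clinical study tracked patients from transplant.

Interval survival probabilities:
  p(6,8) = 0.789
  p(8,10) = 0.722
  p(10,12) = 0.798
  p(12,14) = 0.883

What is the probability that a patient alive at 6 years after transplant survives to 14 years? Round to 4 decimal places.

0.4014

The overall survival probability is 0.789 × 0.722 × 0.798 × 0.883.
= 0.401400.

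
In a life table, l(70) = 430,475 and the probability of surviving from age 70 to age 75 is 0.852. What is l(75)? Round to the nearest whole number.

366765

l(75) = l(70) × p = 430,475 × 0.852 = 366765.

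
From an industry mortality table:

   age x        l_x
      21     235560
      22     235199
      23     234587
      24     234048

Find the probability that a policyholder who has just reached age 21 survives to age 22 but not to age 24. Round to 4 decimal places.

0.0049

We want 1|2q21 = (l_22 − l_24)/l_21.
This is the probability of reaching 22 but not 24, conditional on being alive at 21: (l_22 − l_24) / l_21.
= (235199 − 234048) / 235560 = 1151 / 235560 = 0.004886.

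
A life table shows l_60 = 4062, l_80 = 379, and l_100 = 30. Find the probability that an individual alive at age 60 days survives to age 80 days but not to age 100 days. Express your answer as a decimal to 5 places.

This is the probability of reaching 80 but not 100, conditional on being alive at 60: (l_80 − l_100) / l_60.
= (379 − 30) / 4062 = 349 / 4062 = 0.085918.

0.08592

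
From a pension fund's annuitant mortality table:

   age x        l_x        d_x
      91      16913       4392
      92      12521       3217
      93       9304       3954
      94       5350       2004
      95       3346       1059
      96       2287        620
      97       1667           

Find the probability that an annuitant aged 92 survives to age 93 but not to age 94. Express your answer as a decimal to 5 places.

0.31579

We want 1|1q92 = (l_93 − l_94)/l_92.
This is the probability of reaching 93 but not 94, conditional on being alive at 92: (l_93 − l_94) / l_92.
= (9304 − 5350) / 12521 = 3954 / 12521 = 0.315789.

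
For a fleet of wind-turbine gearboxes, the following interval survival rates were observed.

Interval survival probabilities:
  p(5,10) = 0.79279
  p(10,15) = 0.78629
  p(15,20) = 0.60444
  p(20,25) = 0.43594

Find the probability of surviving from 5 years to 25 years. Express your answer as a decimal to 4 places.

The overall survival probability is 0.79279 × 0.78629 × 0.60444 × 0.43594.
= 0.164256.

0.1643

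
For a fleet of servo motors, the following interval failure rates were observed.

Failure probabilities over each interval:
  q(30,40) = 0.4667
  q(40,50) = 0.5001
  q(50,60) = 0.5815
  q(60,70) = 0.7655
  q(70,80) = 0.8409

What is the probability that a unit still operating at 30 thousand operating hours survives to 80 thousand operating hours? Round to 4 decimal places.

0.0042

The overall survival probability is (1 − 0.4667) × (1 − 0.5001) × (1 − 0.5815) × (1 − 0.7655) × (1 − 0.8409).
= 0.5333 × 0.4999 × 0.4185 × 0.2345 × 0.1591 = 0.004163.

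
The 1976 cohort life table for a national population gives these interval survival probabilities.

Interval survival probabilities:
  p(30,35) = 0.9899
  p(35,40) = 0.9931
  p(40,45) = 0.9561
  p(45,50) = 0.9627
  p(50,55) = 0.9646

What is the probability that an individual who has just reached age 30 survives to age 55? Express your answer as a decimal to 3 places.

0.873

Survival from 30 to 55 is the product of surviving each interval: 0.9899 × 0.9931 × 0.9561 × 0.9627 × 0.9646.
= 0.872822.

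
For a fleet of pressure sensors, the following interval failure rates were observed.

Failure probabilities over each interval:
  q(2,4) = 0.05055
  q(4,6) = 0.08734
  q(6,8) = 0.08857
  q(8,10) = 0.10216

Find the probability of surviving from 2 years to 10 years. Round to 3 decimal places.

0.709

The overall survival probability is (1 − 0.05055) × (1 − 0.08734) × (1 − 0.08857) × (1 − 0.10216).
= 0.94945 × 0.91266 × 0.91143 × 0.89784 = 0.709093.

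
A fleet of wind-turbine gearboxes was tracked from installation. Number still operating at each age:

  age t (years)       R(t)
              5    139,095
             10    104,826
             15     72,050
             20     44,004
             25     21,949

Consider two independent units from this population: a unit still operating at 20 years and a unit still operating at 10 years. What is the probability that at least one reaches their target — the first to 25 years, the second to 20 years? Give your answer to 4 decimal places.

0.7092

p₁ = R(25)/R(20) = 21,949/44,004 = 0.498796; p₂ = R(20)/R(10) = 44,004/104,826 = 0.419781.
P(at least one) = 1 − (1−p₁)(1−p₂) = 1 − 0.501204 × 0.580219 = 0.709192.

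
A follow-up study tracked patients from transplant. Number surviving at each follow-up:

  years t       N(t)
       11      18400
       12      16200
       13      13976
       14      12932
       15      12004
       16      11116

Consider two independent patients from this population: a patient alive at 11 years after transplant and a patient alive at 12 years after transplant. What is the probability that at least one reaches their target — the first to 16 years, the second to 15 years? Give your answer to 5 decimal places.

0.89746

p₁ = N(16)/N(11) = 11116/18400 = 0.604130; p₂ = N(15)/N(12) = 12004/16200 = 0.740988.
P(at least one) = 1 − (1−p₁)(1−p₂) = 1 − 0.395870 × 0.259012 = 0.897465.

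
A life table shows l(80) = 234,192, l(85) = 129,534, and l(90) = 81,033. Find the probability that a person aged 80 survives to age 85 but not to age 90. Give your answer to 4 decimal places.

This is the probability of reaching 85 but not 90, conditional on being alive at 80: (l(85) − l(90)) / l(80).
= (129,534 − 81,033) / 234,192 = 48,501 / 234,192 = 0.207099.

0.2071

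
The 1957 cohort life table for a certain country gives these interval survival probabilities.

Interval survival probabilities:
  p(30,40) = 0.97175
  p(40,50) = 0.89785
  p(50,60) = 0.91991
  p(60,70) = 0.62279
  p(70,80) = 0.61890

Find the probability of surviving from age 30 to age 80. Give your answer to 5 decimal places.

0.30936

The overall survival probability is 0.97175 × 0.89785 × 0.91991 × 0.62279 × 0.61890.
= 0.309361.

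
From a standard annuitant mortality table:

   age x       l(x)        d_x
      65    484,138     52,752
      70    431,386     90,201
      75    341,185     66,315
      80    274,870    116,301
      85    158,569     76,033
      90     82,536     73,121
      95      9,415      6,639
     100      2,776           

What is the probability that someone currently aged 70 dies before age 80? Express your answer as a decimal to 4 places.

0.3628

P(die before 80 | alive at 70) = 1 − l(80)/l(70) = 1 − 274,870/431,386 = (156,516)/431,386 = 0.362821.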